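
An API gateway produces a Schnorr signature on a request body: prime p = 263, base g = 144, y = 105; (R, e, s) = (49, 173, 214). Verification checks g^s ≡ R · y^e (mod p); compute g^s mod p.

Squares mod 263: 144^1≡144, 144^2≡222, 144^4≡103, 144^8≡89, 144^16≡31, 144^32≡172, 144^64≡128, 144^128≡78
214 = 128 + 64 + 16 + 4 + 2, so 144^214 ≡ 78·128·31·103·222 ≡ 179 (mod 263)

179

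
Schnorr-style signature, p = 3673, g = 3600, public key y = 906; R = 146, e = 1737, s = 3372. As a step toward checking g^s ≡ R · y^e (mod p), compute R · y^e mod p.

Squares mod 3673: 906^1≡906, 906^2≡1757, 906^4≡1729, 906^8≡3292, 906^16≡1914, 906^32≡1415, 906^64≡440, 906^128≡2604, 906^256≡458, 906^512≡403, 906^1024≡797
1737 = 1024 + 512 + 128 + 64 + 8 + 1, so 906^1737 ≡ 797·403·2604·440·3292·906 ≡ 850 (mod 3673)
R · y^e ≡ 146·850 = 124100 ≡ 2891 (mod 3673)

2891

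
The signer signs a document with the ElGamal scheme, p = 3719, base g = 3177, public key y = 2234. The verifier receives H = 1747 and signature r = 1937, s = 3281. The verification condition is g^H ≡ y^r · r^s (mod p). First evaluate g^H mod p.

1610

Squares mod 3719: 3177^1≡3177, 3177^2≡3682, 3177^4≡1369, 3177^8≡3504, 3177^16≡1597, 3177^32≡2894, 3177^64≡48, 3177^128≡2304, 3177^256≡1403, 3177^512≡1058, 3177^1024≡3664
1747 = 1024 + 512 + 128 + 64 + 16 + 2 + 1, so 3177^1747 ≡ 3664·1058·2304·48·1597·3682·3177 ≡ 1610 (mod 3719)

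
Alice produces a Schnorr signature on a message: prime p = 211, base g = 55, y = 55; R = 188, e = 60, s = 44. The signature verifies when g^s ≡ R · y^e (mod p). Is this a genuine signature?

g^s mod p:
55^2 = 3025 ≡ 71
55^4 ≡ 71^2 = 5041 ≡ 188
55^8 ≡ 188^2 = 35344 ≡ 107
55^16 ≡ 107^2 = 11449 ≡ 55
55^32 ≡ 55^2 = 3025 ≡ 71
44 = 32 + 8 + 4, so 55^44 ≡ 71·107·188 ≡ 188 (mod 211)
R · y^e mod p:
55^2 = 3025 ≡ 71
55^4 ≡ 71^2 = 5041 ≡ 188
55^8 ≡ 188^2 = 35344 ≡ 107
55^16 ≡ 107^2 = 11449 ≡ 55
55^32 ≡ 55^2 = 3025 ≡ 71
60 = 32 + 16 + 8 + 4, so 55^60 ≡ 71·55·107·188 ≡ 1 (mod 211)
188·1 = 188 ≡ 188 (mod 211)
188 ≡ 188 (mod 211); signature holds.

genuine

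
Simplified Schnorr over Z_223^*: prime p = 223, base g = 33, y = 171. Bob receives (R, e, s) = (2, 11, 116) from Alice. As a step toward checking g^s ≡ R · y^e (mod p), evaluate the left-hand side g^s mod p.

33^2 = 1089 ≡ 197
33^4 ≡ 197^2 = 38809 ≡ 7
33^8 ≡ 7^2 = 49
33^16 ≡ 49^2 = 2401 ≡ 171
33^32 ≡ 171^2 = 29241 ≡ 28
33^64 ≡ 28^2 = 784 ≡ 115
116 = 64 + 32 + 16 + 4, so 33^116 ≡ 115·28·171·7 ≡ 8 (mod 223)

8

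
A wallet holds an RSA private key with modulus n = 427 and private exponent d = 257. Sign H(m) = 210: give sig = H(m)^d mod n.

308

(H(m))^2 ≡ 210^2 = 44100 ≡ 119
(H(m))^4 ≡ 119^2 = 14161 ≡ 70
(H(m))^8 ≡ 70^2 = 4900 ≡ 203
(H(m))^16 ≡ 203^2 = 41209 ≡ 217
(H(m))^32 ≡ 217^2 = 47089 ≡ 119
(H(m))^64 ≡ 119^2 = 14161 ≡ 70
(H(m))^128 ≡ 70^2 = 4900 ≡ 203
(H(m))^256 ≡ 203^2 = 41209 ≡ 217
257 = 256 + 1, so (H(m))^257 ≡ 217·210 ≡ 308 (mod 427)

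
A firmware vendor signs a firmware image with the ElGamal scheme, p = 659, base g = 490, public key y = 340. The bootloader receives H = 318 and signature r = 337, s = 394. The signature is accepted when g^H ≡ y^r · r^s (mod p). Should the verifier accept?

reject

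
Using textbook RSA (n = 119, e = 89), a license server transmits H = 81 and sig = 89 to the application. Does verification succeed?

fails

sig^2 ≡ 89^2 = 7921 ≡ 67
sig^4 ≡ 67^2 = 4489 ≡ 86
sig^8 ≡ 86^2 = 7396 ≡ 18
sig^16 ≡ 18^2 = 324 ≡ 86
sig^32 ≡ 86^2 = 7396 ≡ 18
sig^64 ≡ 18^2 = 324 ≡ 86
89 = 64 + 16 + 8 + 1, so sig^89 ≡ 86·86·18·89 ≡ 38 (mod 119)
The recovered value 38 does not match the digest 81.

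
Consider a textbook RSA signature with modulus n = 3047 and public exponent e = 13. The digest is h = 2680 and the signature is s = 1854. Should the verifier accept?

accept

s^13 mod 3047 = 2680
s^13 mod 3047 = 2680 matches h.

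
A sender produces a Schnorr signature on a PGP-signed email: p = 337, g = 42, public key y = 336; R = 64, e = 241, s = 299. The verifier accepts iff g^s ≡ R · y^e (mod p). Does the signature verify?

g^s mod p:
Squares mod 337: 42^1≡42, 42^2≡79, 42^4≡175, 42^8≡295, 42^16≡79, 42^32≡175, 42^64≡295, 42^128≡79, 42^256≡175
299 = 256 + 32 + 8 + 2 + 1, so 42^299 ≡ 175·175·295·79·42 ≡ 273 (mod 337)
R · y^e mod p:
Squares mod 337: 336^1≡336, 336^2≡1, 336^4≡1, 336^8≡1, 336^16≡1, 336^32≡1, 336^64≡1, 336^128≡1
241 = 128 + 64 + 32 + 16 + 1, so 336^241 ≡ 1·1·1·1·336 ≡ 336 (mod 337)
64·336 = 21504 ≡ 273 (mod 337)
273 ≡ 273 (mod 337); signature holds.

verifies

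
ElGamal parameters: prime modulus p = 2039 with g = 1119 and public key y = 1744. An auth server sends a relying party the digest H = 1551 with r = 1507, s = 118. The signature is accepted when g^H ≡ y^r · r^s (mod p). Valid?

yes

Left side g^H mod p:
Squares mod 2039: 1119^1≡1119, 1119^2≡215, 1119^4≡1367, 1119^8≡965, 1119^16≡1441, 1119^32≡779, 1119^64≡1258, 1119^128≡300, 1119^256≡284, 1119^512≡1135, 1119^1024≡1616
1551 = 1024 + 512 + 8 + 4 + 2 + 1, so 1119^1551 ≡ 1616·1135·965·1367·215·1119 ≡ 1428 (mod 2039)
Right side y^r · r^s mod p:
Squares mod 2039: 1744^1≡1744, 1744^2≡1387, 1744^4≡992, 1744^8≡1266, 1744^16≡102, 1744^32≡209, 1744^64≡862, 1744^128≡848, 1744^256≡1376, 1744^512≡1184, 1744^1024≡1063
1507 = 1024 + 256 + 128 + 64 + 32 + 2 + 1, so 1744^1507 ≡ 1063·1376·848·862·209·1387·1744 ≡ 545 (mod 2039)
Squares mod 2039: 1507^1≡1507, 1507^2≡1642, 1507^4≡606, 1507^8≡216, 1507^16≡1798, 1507^32≡989, 1507^64≡1440
118 = 64 + 32 + 16 + 4 + 2, so 1507^118 ≡ 1440·989·1798·606·1642 ≡ 1342 (mod 2039)
545·1342 = 731390 ≡ 1428 (mod 2039)
1428 ≡ 1428 (mod 2039), so the signature is genuine.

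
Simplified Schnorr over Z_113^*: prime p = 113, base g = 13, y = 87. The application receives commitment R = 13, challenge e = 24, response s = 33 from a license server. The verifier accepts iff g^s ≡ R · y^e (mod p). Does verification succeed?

passes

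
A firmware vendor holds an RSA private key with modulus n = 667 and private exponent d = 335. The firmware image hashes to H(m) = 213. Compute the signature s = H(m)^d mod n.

554

Squares mod 667: (H(m))^1≡213, (H(m))^2≡13, (H(m))^4≡169, (H(m))^8≡547, (H(m))^16≡393, (H(m))^32≡372, (H(m))^64≡315, (H(m))^128≡509, (H(m))^256≡285
335 = 256 + 64 + 8 + 4 + 2 + 1, so (H(m))^335 ≡ 285·315·547·169·13·213 ≡ 554 (mod 667)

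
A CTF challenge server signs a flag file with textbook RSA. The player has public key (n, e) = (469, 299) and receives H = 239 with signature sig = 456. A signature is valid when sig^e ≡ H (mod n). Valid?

sig^2 ≡ 456^2 = 207936 ≡ 169
sig^4 ≡ 169^2 = 28561 ≡ 421
sig^8 ≡ 421^2 = 177241 ≡ 428
sig^16 ≡ 428^2 = 183184 ≡ 274
sig^32 ≡ 274^2 = 75076 ≡ 36
sig^64 ≡ 36^2 = 1296 ≡ 358
sig^128 ≡ 358^2 = 128164 ≡ 127
sig^256 ≡ 127^2 = 16129 ≡ 183
299 = 256 + 32 + 8 + 2 + 1, so sig^299 ≡ 183·36·428·169·456 ≡ 169 (mod 469)
The recovered value 169 does not match the digest 239.

no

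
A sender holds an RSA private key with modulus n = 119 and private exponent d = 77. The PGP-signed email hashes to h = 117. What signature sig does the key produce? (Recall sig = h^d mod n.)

87

h^2 ≡ 117^2 = 13689 ≡ 4
h^4 ≡ 4^2 = 16
h^8 ≡ 16^2 = 256 ≡ 18
h^16 ≡ 18^2 = 324 ≡ 86
h^32 ≡ 86^2 = 7396 ≡ 18
h^64 ≡ 18^2 = 324 ≡ 86
77 = 64 + 8 + 4 + 1, so h^77 ≡ 86·18·16·117 ≡ 87 (mod 119)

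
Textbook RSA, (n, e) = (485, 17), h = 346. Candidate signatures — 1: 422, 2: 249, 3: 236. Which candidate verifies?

3

Candidate 1: Squares mod 485: 422^1≡422, 422^2≡89, 422^4≡161, 422^8≡216, 422^16≡96; 17 = 16 + 1, so 422^17 ≡ 96·422 ≡ 257 (mod 485)
Candidate 2: Squares mod 485: 249^1≡249, 249^2≡406, 249^4≡421, 249^8≡216, 249^16≡96; 17 = 16 + 1, so 249^17 ≡ 96·249 ≡ 139 (mod 485)
Candidate 3: Squares mod 485: 236^1≡236, 236^2≡406, 236^4≡421, 236^8≡216, 236^16≡96; 17 = 16 + 1, so 236^17 ≡ 96·236 ≡ 346 (mod 485)
  → matches h = 346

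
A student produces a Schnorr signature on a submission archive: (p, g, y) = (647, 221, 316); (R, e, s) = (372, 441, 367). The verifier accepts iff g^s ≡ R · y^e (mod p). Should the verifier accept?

g^s mod p:
221^2 = 48841 ≡ 316
221^4 ≡ 316^2 = 99856 ≡ 218
221^8 ≡ 218^2 = 47524 ≡ 293
221^16 ≡ 293^2 = 85849 ≡ 445
221^32 ≡ 445^2 = 198025 ≡ 43
221^64 ≡ 43^2 = 1849 ≡ 555
221^128 ≡ 555^2 = 308025 ≡ 53
221^256 ≡ 53^2 = 2809 ≡ 221
367 = 256 + 64 + 32 + 8 + 4 + 2 + 1, so 221^367 ≡ 221·555·43·293·218·316·221 ≡ 67 (mod 647)
R · y^e mod p:
316^2 = 99856 ≡ 218
316^4 ≡ 218^2 = 47524 ≡ 293
316^8 ≡ 293^2 = 85849 ≡ 445
316^16 ≡ 445^2 = 198025 ≡ 43
316^32 ≡ 43^2 = 1849 ≡ 555
316^64 ≡ 555^2 = 308025 ≡ 53
316^128 ≡ 53^2 = 2809 ≡ 221
316^256 ≡ 221^2 = 48841 ≡ 316
441 = 256 + 128 + 32 + 16 + 8 + 1, so 316^441 ≡ 316·221·555·43·445·316 ≡ 43 (mod 647)
372·43 = 15996 ≡ 468 (mod 647)
67 ≠ 468; the check fails.

reject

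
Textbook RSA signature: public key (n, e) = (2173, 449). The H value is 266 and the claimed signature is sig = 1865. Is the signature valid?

invalid

sig^2 ≡ 1865^2 = 3478225 ≡ 1425
sig^4 ≡ 1425^2 = 2030625 ≡ 1043
sig^8 ≡ 1043^2 = 1087849 ≡ 1349
sig^16 ≡ 1349^2 = 1819801 ≡ 1000
sig^32 ≡ 1000^2 = 1000000 ≡ 420
sig^64 ≡ 420^2 = 176400 ≡ 387
sig^128 ≡ 387^2 = 149769 ≡ 2005
sig^256 ≡ 2005^2 = 4020025 ≡ 2148
449 = 256 + 128 + 64 + 1, so sig^449 ≡ 2148·2005·387·1865 ≡ 1232 (mod 2173)
sig^449 mod 2173 = 1232, but H = 266.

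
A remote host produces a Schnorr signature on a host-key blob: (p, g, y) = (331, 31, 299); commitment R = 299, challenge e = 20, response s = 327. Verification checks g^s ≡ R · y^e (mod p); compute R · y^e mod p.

Squares mod 331: 299^1≡299, 299^2≡31, 299^4≡299, 299^8≡31, 299^16≡299
20 = 16 + 4, so 299^20 ≡ 299·299 ≡ 31 (mod 331)
R · y^e ≡ 299·31 = 9269 ≡ 1 (mod 331)

1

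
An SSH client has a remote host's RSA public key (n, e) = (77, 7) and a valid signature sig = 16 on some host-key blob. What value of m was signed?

sig^7 mod 77 = 58

58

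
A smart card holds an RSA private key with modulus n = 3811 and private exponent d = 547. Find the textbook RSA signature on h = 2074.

h^2 ≡ 2074^2 = 4301476 ≡ 2668
h^4 ≡ 2668^2 = 7118224 ≡ 3087
h^8 ≡ 3087^2 = 9529569 ≡ 2069
h^16 ≡ 2069^2 = 4280761 ≡ 1008
h^32 ≡ 1008^2 = 1016064 ≡ 2338
h^64 ≡ 2338^2 = 5466244 ≡ 1270
h^128 ≡ 1270^2 = 1612900 ≡ 847
h^256 ≡ 847^2 = 717409 ≡ 941
h^512 ≡ 941^2 = 885481 ≡ 1329
547 = 512 + 32 + 2 + 1, so h^547 ≡ 1329·2338·2668·2074 ≡ 2126 (mod 3811)

2126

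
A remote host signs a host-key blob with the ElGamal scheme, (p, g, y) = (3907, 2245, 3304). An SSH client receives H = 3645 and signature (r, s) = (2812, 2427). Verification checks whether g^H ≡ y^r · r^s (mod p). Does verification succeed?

Left side g^H mod p:
2245^2 = 5040025 ≡ 3902
2245^4 ≡ 3902^2 = 15225604 ≡ 25
2245^8 ≡ 25^2 = 625
2245^16 ≡ 625^2 = 390625 ≡ 3832
2245^32 ≡ 3832^2 = 14684224 ≡ 1718
2245^64 ≡ 1718^2 = 2951524 ≡ 1739
2245^128 ≡ 1739^2 = 3024121 ≡ 103
2245^256 ≡ 103^2 = 10609 ≡ 2795
2245^512 ≡ 2795^2 = 7812025 ≡ 1932
2245^1024 ≡ 1932^2 = 3732624 ≡ 1439
2245^2048 ≡ 1439^2 = 2070721 ≡ 11
3645 = 2048 + 1024 + 512 + 32 + 16 + 8 + 4 + 1, so 2245^3645 ≡ 11·1439·1932·1718·3832·625·25·2245 ≡ 772 (mod 3907)
Right side y^r · r^s mod p:
3304^2 = 10916416 ≡ 258
3304^4 ≡ 258^2 = 66564 ≡ 145
3304^8 ≡ 145^2 = 21025 ≡ 1490
3304^16 ≡ 1490^2 = 2220100 ≡ 924
3304^32 ≡ 924^2 = 853776 ≡ 2050
3304^64 ≡ 2050^2 = 4202500 ≡ 2475
3304^128 ≡ 2475^2 = 6125625 ≡ 3356
3304^256 ≡ 3356^2 = 11262736 ≡ 2762
3304^512 ≡ 2762^2 = 7628644 ≡ 2180
3304^1024 ≡ 2180^2 = 4752400 ≡ 1488
3304^2048 ≡ 1488^2 = 2214144 ≡ 2782
2812 = 2048 + 512 + 128 + 64 + 32 + 16 + 8 + 4, so 3304^2812 ≡ 2782·2180·3356·2475·2050·924·1490·145 ≡ 3740 (mod 3907)
2812^2 = 7907344 ≡ 3483
2812^4 ≡ 3483^2 = 12131289 ≡ 54
2812^8 ≡ 54^2 = 2916
2812^16 ≡ 2916^2 = 8503056 ≡ 1424
2812^32 ≡ 1424^2 = 2027776 ≡ 43
2812^64 ≡ 43^2 = 1849
2812^128 ≡ 1849^2 = 3418801 ≡ 176
2812^256 ≡ 176^2 = 30976 ≡ 3627
2812^512 ≡ 3627^2 = 13155129 ≡ 260
2812^1024 ≡ 260^2 = 67600 ≡ 1181
2812^2048 ≡ 1181^2 = 1394761 ≡ 3869
2427 = 2048 + 256 + 64 + 32 + 16 + 8 + 2 + 1, so 2812^2427 ≡ 3869·3627·1849·43·1424·2916·3483·2812 ≡ 861 (mod 3907)
3740·861 = 3220140 ≡ 772 (mod 3907)
772 ≡ 772 (mod 3907), so the signature is genuine.

passes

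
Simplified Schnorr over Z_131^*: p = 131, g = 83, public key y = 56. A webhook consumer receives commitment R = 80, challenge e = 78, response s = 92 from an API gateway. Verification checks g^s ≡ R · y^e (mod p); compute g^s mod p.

Squares mod 131: 83^1≡83, 83^2≡77, 83^4≡34, 83^8≡108, 83^16≡5, 83^32≡25, 83^64≡101
92 = 64 + 16 + 8 + 4, so 83^92 ≡ 101·5·108·34 ≡ 55 (mod 131)

55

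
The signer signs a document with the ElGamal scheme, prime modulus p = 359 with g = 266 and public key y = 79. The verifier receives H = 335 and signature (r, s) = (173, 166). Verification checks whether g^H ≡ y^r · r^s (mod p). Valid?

yes

Left side g^H mod p:
266^2 = 70756 ≡ 33
266^4 ≡ 33^2 = 1089 ≡ 12
266^8 ≡ 12^2 = 144
266^16 ≡ 144^2 = 20736 ≡ 273
266^32 ≡ 273^2 = 74529 ≡ 216
266^64 ≡ 216^2 = 46656 ≡ 345
266^128 ≡ 345^2 = 119025 ≡ 196
266^256 ≡ 196^2 = 38416 ≡ 3
335 = 256 + 64 + 8 + 4 + 2 + 1, so 266^335 ≡ 3·345·144·12·33·266 ≡ 297 (mod 359)
Right side y^r · r^s mod p:
79^2 = 6241 ≡ 138
79^4 ≡ 138^2 = 19044 ≡ 17
79^8 ≡ 17^2 = 289
79^16 ≡ 289^2 = 83521 ≡ 233
79^32 ≡ 233^2 = 54289 ≡ 80
79^64 ≡ 80^2 = 6400 ≡ 297
79^128 ≡ 297^2 = 88209 ≡ 254
173 = 128 + 32 + 8 + 4 + 1, so 79^173 ≡ 254·80·289·17·79 ≡ 316 (mod 359)
173^2 = 29929 ≡ 132
173^4 ≡ 132^2 = 17424 ≡ 192
173^8 ≡ 192^2 = 36864 ≡ 246
173^16 ≡ 246^2 = 60516 ≡ 204
173^32 ≡ 204^2 = 41616 ≡ 331
173^64 ≡ 331^2 = 109561 ≡ 66
173^128 ≡ 66^2 = 4356 ≡ 48
166 = 128 + 32 + 4 + 2, so 173^166 ≡ 48·331·192·132 ≡ 302 (mod 359)
316·302 = 95432 ≡ 297 (mod 359)
297 ≡ 297 (mod 359), so the signature is genuine.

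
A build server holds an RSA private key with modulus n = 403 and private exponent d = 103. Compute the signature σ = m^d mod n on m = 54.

232

m^2 ≡ 54^2 = 2916 ≡ 95
m^4 ≡ 95^2 = 9025 ≡ 159
m^8 ≡ 159^2 = 25281 ≡ 295
m^16 ≡ 295^2 = 87025 ≡ 380
m^32 ≡ 380^2 = 144400 ≡ 126
m^64 ≡ 126^2 = 15876 ≡ 159
103 = 64 + 32 + 4 + 2 + 1, so m^103 ≡ 159·126·159·95·54 ≡ 232 (mod 403)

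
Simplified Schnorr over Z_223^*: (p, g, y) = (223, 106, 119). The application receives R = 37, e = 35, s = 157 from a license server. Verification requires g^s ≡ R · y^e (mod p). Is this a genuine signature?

forged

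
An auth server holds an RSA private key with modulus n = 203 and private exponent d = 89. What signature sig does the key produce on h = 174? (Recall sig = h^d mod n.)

174

Squares mod 203: h^1≡174, h^2≡29, h^4≡29, h^8≡29, h^16≡29, h^32≡29, h^64≡29
89 = 64 + 16 + 8 + 1, so h^89 ≡ 29·29·29·174 ≡ 174 (mod 203)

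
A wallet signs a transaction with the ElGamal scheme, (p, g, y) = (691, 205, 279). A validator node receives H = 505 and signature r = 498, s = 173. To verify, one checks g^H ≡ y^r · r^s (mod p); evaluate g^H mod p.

205^2 = 42025 ≡ 565
205^4 ≡ 565^2 = 319225 ≡ 674
205^8 ≡ 674^2 = 454276 ≡ 289
205^16 ≡ 289^2 = 83521 ≡ 601
205^32 ≡ 601^2 = 361201 ≡ 499
205^64 ≡ 499^2 = 249001 ≡ 241
205^128 ≡ 241^2 = 58081 ≡ 37
205^256 ≡ 37^2 = 1369 ≡ 678
505 = 256 + 128 + 64 + 32 + 16 + 8 + 1, so 205^505 ≡ 678·37·241·499·601·289·205 ≡ 194 (mod 691)

194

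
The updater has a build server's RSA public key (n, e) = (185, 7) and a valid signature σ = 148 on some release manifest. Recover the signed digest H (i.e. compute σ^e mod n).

σ^2 ≡ 148^2 = 21904 ≡ 74
σ^4 ≡ 74^2 = 5476 ≡ 111
7 = 4 + 2 + 1, so σ^7 ≡ 111·74·148 ≡ 37 (mod 185)

37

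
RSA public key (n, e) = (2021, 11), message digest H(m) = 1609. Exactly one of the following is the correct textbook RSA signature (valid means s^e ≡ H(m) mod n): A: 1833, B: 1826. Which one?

Candidate A: Squares mod 2021: 1833^1≡1833, 1833^2≡987, 1833^4≡47, 1833^8≡188; 11 = 8 + 2 + 1, so 1833^11 ≡ 188·987·1833 ≡ 1974 (mod 2021)
Candidate B: Squares mod 2021: 1826^1≡1826, 1826^2≡1647, 1826^4≡427, 1826^8≡439; 11 = 8 + 2 + 1, so 1826^11 ≡ 439·1647·1826 ≡ 1609 (mod 2021)
  → matches H(m) = 1609

B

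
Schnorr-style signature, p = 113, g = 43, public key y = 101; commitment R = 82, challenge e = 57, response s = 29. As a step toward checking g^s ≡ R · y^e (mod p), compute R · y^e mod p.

80

Squares mod 113: 101^1≡101, 101^2≡31, 101^4≡57, 101^8≡85, 101^16≡106, 101^32≡49
57 = 32 + 16 + 8 + 1, so 101^57 ≡ 49·106·85·101 ≡ 12 (mod 113)
R · y^e ≡ 82·12 = 984 ≡ 80 (mod 113)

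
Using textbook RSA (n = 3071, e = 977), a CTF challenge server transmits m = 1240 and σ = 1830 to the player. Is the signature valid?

valid

σ^977 mod 3071 = 1240
1240 = m, so the signature checks out.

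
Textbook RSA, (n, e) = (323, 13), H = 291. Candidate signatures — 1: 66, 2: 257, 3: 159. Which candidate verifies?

Candidate 1: 66^13 mod 323 = 291
  → matches H = 291
Candidate 2: 257^13 mod 323 = 32
Candidate 3: 159^13 mod 323 = 197

1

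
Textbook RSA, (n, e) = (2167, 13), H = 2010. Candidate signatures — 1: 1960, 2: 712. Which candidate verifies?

1

Candidate 1: Squares mod 2167: 1960^1≡1960, 1960^2≡1676, 1960^4≡544, 1960^8≡1224; 13 = 8 + 4 + 1, so 1960^13 ≡ 1224·544·1960 ≡ 2010 (mod 2167)
  → matches H = 2010
Candidate 2: Squares mod 2167: 712^1≡712, 712^2≡2033, 712^4≡620, 712^8≡841; 13 = 8 + 4 + 1, so 712^13 ≡ 841·620·712 ≡ 600 (mod 2167)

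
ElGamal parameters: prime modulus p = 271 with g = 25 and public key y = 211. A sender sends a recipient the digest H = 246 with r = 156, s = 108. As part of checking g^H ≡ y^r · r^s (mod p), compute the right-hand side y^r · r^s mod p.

211^2 = 44521 ≡ 77
211^4 ≡ 77^2 = 5929 ≡ 238
211^8 ≡ 238^2 = 56644 ≡ 5
211^16 ≡ 5^2 = 25
211^32 ≡ 25^2 = 625 ≡ 83
211^64 ≡ 83^2 = 6889 ≡ 114
211^128 ≡ 114^2 = 12996 ≡ 259
156 = 128 + 16 + 8 + 4, so 211^156 ≡ 259·25·5·238 ≡ 178 (mod 271)
156^2 = 24336 ≡ 217
156^4 ≡ 217^2 = 47089 ≡ 206
156^8 ≡ 206^2 = 42436 ≡ 160
156^16 ≡ 160^2 = 25600 ≡ 126
156^32 ≡ 126^2 = 15876 ≡ 158
156^64 ≡ 158^2 = 24964 ≡ 32
108 = 64 + 32 + 8 + 4, so 156^108 ≡ 32·158·160·206 ≡ 1 (mod 271)
y^r · r^s ≡ 178·1 = 178 ≡ 178 (mod 271)

178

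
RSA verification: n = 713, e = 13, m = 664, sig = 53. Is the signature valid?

sig^13 mod 713 = 664
sig^13 mod 713 = 664 matches m.

valid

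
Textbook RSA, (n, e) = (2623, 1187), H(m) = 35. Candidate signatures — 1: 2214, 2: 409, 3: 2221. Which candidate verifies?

1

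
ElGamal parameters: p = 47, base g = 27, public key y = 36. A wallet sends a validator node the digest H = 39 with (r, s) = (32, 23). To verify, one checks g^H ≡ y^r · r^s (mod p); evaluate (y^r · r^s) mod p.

Squares mod 47: 36^1≡36, 36^2≡27, 36^4≡24, 36^8≡12, 36^16≡3, 36^32≡9
36^32 ≡ 9 (mod 47)
Squares mod 47: 32^1≡32, 32^2≡37, 32^4≡6, 32^8≡36, 32^16≡27
23 = 16 + 4 + 2 + 1, so 32^23 ≡ 27·6·37·32 ≡ 1 (mod 47)
y^r · r^s ≡ 9·1 = 9 ≡ 9 (mod 47)

9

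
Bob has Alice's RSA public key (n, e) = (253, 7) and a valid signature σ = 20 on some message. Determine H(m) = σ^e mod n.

σ^7 mod 253 = 136

136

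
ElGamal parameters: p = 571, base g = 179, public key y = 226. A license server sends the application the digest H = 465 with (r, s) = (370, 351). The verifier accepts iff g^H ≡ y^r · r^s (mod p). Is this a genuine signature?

forged

Left side g^H mod p:
Squares mod 571: 179^1≡179, 179^2≡65, 179^4≡228, 179^8≡23, 179^16≡529, 179^32≡51, 179^64≡317, 179^128≡564, 179^256≡49
465 = 256 + 128 + 64 + 16 + 1, so 179^465 ≡ 49·564·317·529·179 ≡ 55 (mod 571)
Right side y^r · r^s mod p:
Squares mod 571: 226^1≡226, 226^2≡257, 226^4≡384, 226^8≡138, 226^16≡201, 226^32≡431, 226^64≡186, 226^128≡336, 226^256≡409
370 = 256 + 64 + 32 + 16 + 2, so 226^370 ≡ 409·186·431·201·257 ≡ 116 (mod 571)
Squares mod 571: 370^1≡370, 370^2≡431, 370^4≡186, 370^8≡336, 370^16≡409, 370^32≡549, 370^64≡484, 370^128≡146, 370^256≡189
351 = 256 + 64 + 16 + 8 + 4 + 2 + 1, so 370^351 ≡ 189·484·409·336·186·431·370 ≡ 382 (mod 571)
116·382 = 44312 ≡ 345 (mod 571)
55 ≠ 345, so verification fails.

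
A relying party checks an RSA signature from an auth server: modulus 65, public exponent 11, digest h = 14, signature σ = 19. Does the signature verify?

σ^2 ≡ 19^2 = 361 ≡ 36
σ^4 ≡ 36^2 = 1296 ≡ 61
σ^8 ≡ 61^2 = 3721 ≡ 16
11 = 8 + 2 + 1, so σ^11 ≡ 16·36·19 ≡ 24 (mod 65)
The recovered value 24 does not match the digest 14.

does not verify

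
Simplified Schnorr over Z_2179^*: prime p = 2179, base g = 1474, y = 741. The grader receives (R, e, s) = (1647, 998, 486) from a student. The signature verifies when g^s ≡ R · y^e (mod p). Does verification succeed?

g^s mod p:
Squares mod 2179: 1474^1≡1474, 1474^2≡213, 1474^4≡1789, 1474^8≡1749, 1474^16≡1864, 1474^32≡1170, 1474^64≡488, 1474^128≡633, 1474^256≡1932
486 = 256 + 128 + 64 + 32 + 4 + 2, so 1474^486 ≡ 1932·633·488·1170·1789·213 ≡ 213 (mod 2179)
R · y^e mod p:
Squares mod 2179: 741^1≡741, 741^2≡2152, 741^4≡729, 741^8≡1944, 741^16≡750, 741^32≡318, 741^64≡890, 741^128≡1123, 741^256≡1667, 741^512≡664
998 = 512 + 256 + 128 + 64 + 32 + 4 + 2, so 741^998 ≡ 664·1667·1123·890·318·729·2152 ≡ 1683 (mod 2179)
1647·1683 = 2771901 ≡ 213 (mod 2179)
213 ≡ 213 (mod 2179); signature holds.

passes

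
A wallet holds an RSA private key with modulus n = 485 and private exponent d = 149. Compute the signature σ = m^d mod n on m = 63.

m^2 ≡ 63^2 = 3969 ≡ 89
m^4 ≡ 89^2 = 7921 ≡ 161
m^8 ≡ 161^2 = 25921 ≡ 216
m^16 ≡ 216^2 = 46656 ≡ 96
m^32 ≡ 96^2 = 9216 ≡ 1
m^64 ≡ 1^2 = 1
m^128 ≡ 1^2 = 1
149 = 128 + 16 + 4 + 1, so m^149 ≡ 1·96·161·63 ≡ 333 (mod 485)

333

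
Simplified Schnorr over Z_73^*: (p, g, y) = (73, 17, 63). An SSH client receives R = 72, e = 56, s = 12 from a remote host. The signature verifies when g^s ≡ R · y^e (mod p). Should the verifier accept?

g^s mod p:
17^2 = 289 ≡ 70
17^4 ≡ 70^2 = 4900 ≡ 9
17^8 ≡ 9^2 = 81 ≡ 8
12 = 8 + 4, so 17^12 ≡ 8·9 ≡ 72 (mod 73)
R · y^e mod p:
63^2 = 3969 ≡ 27
63^4 ≡ 27^2 = 729 ≡ 72
63^8 ≡ 72^2 = 5184 ≡ 1
63^16 ≡ 1^2 = 1
63^32 ≡ 1^2 = 1
56 = 32 + 16 + 8, so 63^56 ≡ 1·1·1 ≡ 1 (mod 73)
72·1 = 72 ≡ 72 (mod 73)
72 ≡ 72 (mod 73); signature holds.

accept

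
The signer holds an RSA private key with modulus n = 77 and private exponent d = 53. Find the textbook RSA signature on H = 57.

8

H^2 ≡ 57^2 = 3249 ≡ 15
H^4 ≡ 15^2 = 225 ≡ 71
H^8 ≡ 71^2 = 5041 ≡ 36
H^16 ≡ 36^2 = 1296 ≡ 64
H^32 ≡ 64^2 = 4096 ≡ 15
53 = 32 + 16 + 4 + 1, so H^53 ≡ 15·64·71·57 ≡ 8 (mod 77)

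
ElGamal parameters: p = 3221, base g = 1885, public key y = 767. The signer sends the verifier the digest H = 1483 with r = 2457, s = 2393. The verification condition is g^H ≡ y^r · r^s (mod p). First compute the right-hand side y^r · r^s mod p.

767^2 = 588289 ≡ 2067
767^4 ≡ 2067^2 = 4272489 ≡ 1443
767^8 ≡ 1443^2 = 2082249 ≡ 1483
767^16 ≡ 1483^2 = 2199289 ≡ 2567
767^32 ≡ 2567^2 = 6589489 ≡ 2544
767^64 ≡ 2544^2 = 6471936 ≡ 947
767^128 ≡ 947^2 = 896809 ≡ 1371
767^256 ≡ 1371^2 = 1879641 ≡ 1798
767^512 ≡ 1798^2 = 3232804 ≡ 2141
767^1024 ≡ 2141^2 = 4583881 ≡ 398
767^2048 ≡ 398^2 = 158404 ≡ 575
2457 = 2048 + 256 + 128 + 16 + 8 + 1, so 767^2457 ≡ 575·1798·1371·2567·1483·767 ≡ 2251 (mod 3221)
2457^2 = 6036849 ≡ 695
2457^4 ≡ 695^2 = 483025 ≡ 3096
2457^8 ≡ 3096^2 = 9585216 ≡ 2741
2457^16 ≡ 2741^2 = 7513081 ≡ 1709
2457^32 ≡ 1709^2 = 2920681 ≡ 2455
2457^64 ≡ 2455^2 = 6027025 ≡ 534
2457^128 ≡ 534^2 = 285156 ≡ 1708
2457^256 ≡ 1708^2 = 2917264 ≡ 2259
2457^512 ≡ 2259^2 = 5103081 ≡ 1017
2457^1024 ≡ 1017^2 = 1034289 ≡ 348
2457^2048 ≡ 348^2 = 121104 ≡ 1927
2393 = 2048 + 256 + 64 + 16 + 8 + 1, so 2457^2393 ≡ 1927·2259·534·1709·2741·2457 ≡ 263 (mod 3221)
y^r · r^s ≡ 2251·263 = 592013 ≡ 2570 (mod 3221)

2570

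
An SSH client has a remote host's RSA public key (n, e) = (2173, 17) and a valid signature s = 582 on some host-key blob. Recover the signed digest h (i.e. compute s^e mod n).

900

s^2 ≡ 582^2 = 338724 ≡ 1909
s^4 ≡ 1909^2 = 3644281 ≡ 160
s^8 ≡ 160^2 = 25600 ≡ 1697
s^16 ≡ 1697^2 = 2879809 ≡ 584
17 = 16 + 1, so s^17 ≡ 584·582 ≡ 900 (mod 2173)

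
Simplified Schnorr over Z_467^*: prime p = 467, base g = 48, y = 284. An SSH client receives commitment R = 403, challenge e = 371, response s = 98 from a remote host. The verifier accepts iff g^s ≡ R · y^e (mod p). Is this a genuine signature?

g^s mod p:
48^2 = 2304 ≡ 436
48^4 ≡ 436^2 = 190096 ≡ 27
48^8 ≡ 27^2 = 729 ≡ 262
48^16 ≡ 262^2 = 68644 ≡ 462
48^32 ≡ 462^2 = 213444 ≡ 25
48^64 ≡ 25^2 = 625 ≡ 158
98 = 64 + 32 + 2, so 48^98 ≡ 158·25·436 ≡ 371 (mod 467)
R · y^e mod p:
284^2 = 80656 ≡ 332
284^4 ≡ 332^2 = 110224 ≡ 12
284^8 ≡ 12^2 = 144
284^16 ≡ 144^2 = 20736 ≡ 188
284^32 ≡ 188^2 = 35344 ≡ 319
284^64 ≡ 319^2 = 101761 ≡ 422
284^128 ≡ 422^2 = 178084 ≡ 157
284^256 ≡ 157^2 = 24649 ≡ 365
371 = 256 + 64 + 32 + 16 + 2 + 1, so 284^371 ≡ 365·422·319·188·332·284 ≡ 232 (mod 467)
403·232 = 93496 ≡ 96 (mod 467)
371 ≠ 96; the check fails.

forged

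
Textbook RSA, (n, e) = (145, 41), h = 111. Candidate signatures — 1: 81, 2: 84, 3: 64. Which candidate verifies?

1

Candidate 1: Squares mod 145: 81^1≡81, 81^2≡36, 81^4≡136, 81^8≡81, 81^16≡36, 81^32≡136; 41 = 32 + 8 + 1, so 81^41 ≡ 136·81·81 ≡ 111 (mod 145)
  → matches h = 111
Candidate 2: Squares mod 145: 84^1≡84, 84^2≡96, 84^4≡81, 84^8≡36, 84^16≡136, 84^32≡81; 41 = 32 + 8 + 1, so 84^41 ≡ 81·36·84 ≡ 39 (mod 145)
Candidate 3: Squares mod 145: 64^1≡64, 64^2≡36, 64^4≡136, 64^8≡81, 64^16≡36, 64^32≡136; 41 = 32 + 8 + 1, so 64^41 ≡ 136·81·64 ≡ 34 (mod 145)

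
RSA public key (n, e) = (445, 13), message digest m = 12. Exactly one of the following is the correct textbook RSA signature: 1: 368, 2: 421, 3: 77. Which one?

Candidate 1: Squares mod 445: 368^1≡368, 368^2≡144, 368^4≡266, 368^8≡1; 13 = 8 + 4 + 1, so 368^13 ≡ 1·266·368 ≡ 433 (mod 445)
Candidate 2: Squares mod 445: 421^1≡421, 421^2≡131, 421^4≡251, 421^8≡256; 13 = 8 + 4 + 1, so 421^13 ≡ 256·251·421 ≡ 226 (mod 445)
Candidate 3: Squares mod 445: 77^1≡77, 77^2≡144, 77^4≡266, 77^8≡1; 13 = 8 + 4 + 1, so 77^13 ≡ 1·266·77 ≡ 12 (mod 445)
  → matches m = 12

3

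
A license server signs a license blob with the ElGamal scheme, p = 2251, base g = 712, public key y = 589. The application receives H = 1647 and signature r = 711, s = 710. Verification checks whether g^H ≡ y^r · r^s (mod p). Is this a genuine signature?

Left side g^H mod p:
712^1647 mod 2251 = 1636
Right side y^r · r^s mod p:
589^711 mod 2251 = 1297
711^710 mod 2251 = 837
1297·837 = 1085589 ≡ 607 (mod 2251)
1636 ≠ 607, so verification fails.

forged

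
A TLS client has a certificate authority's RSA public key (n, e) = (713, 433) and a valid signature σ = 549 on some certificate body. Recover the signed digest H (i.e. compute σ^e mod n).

540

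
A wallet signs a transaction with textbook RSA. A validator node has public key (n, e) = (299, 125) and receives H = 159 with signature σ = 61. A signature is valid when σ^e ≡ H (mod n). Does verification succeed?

passes

σ^125 mod 299 = 159
Since 159 equals the digest 159, verification succeeds.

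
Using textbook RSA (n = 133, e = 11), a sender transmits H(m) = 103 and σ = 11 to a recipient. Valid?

no

σ^11 mod 133 = 121
σ^11 mod 133 = 121, but H(m) = 103.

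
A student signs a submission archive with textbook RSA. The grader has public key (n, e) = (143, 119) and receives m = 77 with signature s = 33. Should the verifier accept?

reject

s^2 ≡ 33^2 = 1089 ≡ 88
s^4 ≡ 88^2 = 7744 ≡ 22
s^8 ≡ 22^2 = 484 ≡ 55
s^16 ≡ 55^2 = 3025 ≡ 22
s^32 ≡ 22^2 = 484 ≡ 55
s^64 ≡ 55^2 = 3025 ≡ 22
119 = 64 + 32 + 16 + 4 + 2 + 1, so s^119 ≡ 22·55·22·22·88·33 ≡ 132 (mod 143)
The recovered value 132 does not match the digest 77.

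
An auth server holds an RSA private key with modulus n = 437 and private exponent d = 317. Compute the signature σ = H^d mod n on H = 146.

Squares mod 437: H^1≡146, H^2≡340, H^4≡232, H^8≡73, H^16≡85, H^32≡233, H^64≡101, H^128≡150, H^256≡213
317 = 256 + 32 + 16 + 8 + 4 + 1, so H^317 ≡ 213·233·85·73·232·146 ≡ 78 (mod 437)

78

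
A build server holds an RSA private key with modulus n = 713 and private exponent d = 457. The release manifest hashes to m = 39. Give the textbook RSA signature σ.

188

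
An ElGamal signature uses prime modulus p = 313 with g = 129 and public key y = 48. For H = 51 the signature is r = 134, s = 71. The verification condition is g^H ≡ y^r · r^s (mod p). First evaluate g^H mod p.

129^51 mod 313 = 148

148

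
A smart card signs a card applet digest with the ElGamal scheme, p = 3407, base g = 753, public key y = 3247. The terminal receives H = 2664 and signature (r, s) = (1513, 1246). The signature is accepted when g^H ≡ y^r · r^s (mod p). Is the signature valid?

Left side g^H mod p:
753^2 = 567009 ≡ 1447
753^4 ≡ 1447^2 = 2093809 ≡ 1911
753^8 ≡ 1911^2 = 3651921 ≡ 3024
753^16 ≡ 3024^2 = 9144576 ≡ 188
753^32 ≡ 188^2 = 35344 ≡ 1274
753^64 ≡ 1274^2 = 1623076 ≡ 1344
753^128 ≡ 1344^2 = 1806336 ≡ 626
753^256 ≡ 626^2 = 391876 ≡ 71
753^512 ≡ 71^2 = 5041 ≡ 1634
753^1024 ≡ 1634^2 = 2669956 ≡ 2275
753^2048 ≡ 2275^2 = 5175625 ≡ 392
2664 = 2048 + 512 + 64 + 32 + 8, so 753^2664 ≡ 392·1634·1344·1274·3024 ≡ 908 (mod 3407)
Right side y^r · r^s mod p:
3247^2 = 10543009 ≡ 1751
3247^4 ≡ 1751^2 = 3066001 ≡ 3108
3247^8 ≡ 3108^2 = 9659664 ≡ 819
3247^16 ≡ 819^2 = 670761 ≡ 2989
3247^32 ≡ 2989^2 = 8934121 ≡ 967
3247^64 ≡ 967^2 = 935089 ≡ 1571
3247^128 ≡ 1571^2 = 2468041 ≡ 1373
3247^256 ≡ 1373^2 = 1885129 ≡ 1058
3247^512 ≡ 1058^2 = 1119364 ≡ 1868
3247^1024 ≡ 1868^2 = 3489424 ≡ 656
1513 = 1024 + 256 + 128 + 64 + 32 + 8 + 1, so 3247^1513 ≡ 656·1058·1373·1571·967·819·3247 ≡ 3170 (mod 3407)
1513^2 = 2289169 ≡ 3072
1513^4 ≡ 3072^2 = 9437184 ≡ 3201
1513^8 ≡ 3201^2 = 10246401 ≡ 1552
1513^16 ≡ 1552^2 = 2408704 ≡ 3362
1513^32 ≡ 3362^2 = 11303044 ≡ 2025
1513^64 ≡ 2025^2 = 4100625 ≡ 2004
1513^128 ≡ 2004^2 = 4016016 ≡ 2570
1513^256 ≡ 2570^2 = 6604900 ≡ 2134
1513^512 ≡ 2134^2 = 4553956 ≡ 2204
1513^1024 ≡ 2204^2 = 4857616 ≡ 2641
1246 = 1024 + 128 + 64 + 16 + 8 + 4 + 2, so 1513^1246 ≡ 2641·2570·2004·3362·1552·3201·3072 ≡ 2210 (mod 3407)
3170·2210 = 7005700 ≡ 908 (mod 3407)
908 ≡ 908 (mod 3407), so the signature is genuine.

valid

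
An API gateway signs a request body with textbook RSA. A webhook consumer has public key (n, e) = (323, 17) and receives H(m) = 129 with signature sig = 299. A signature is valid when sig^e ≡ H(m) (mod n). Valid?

yes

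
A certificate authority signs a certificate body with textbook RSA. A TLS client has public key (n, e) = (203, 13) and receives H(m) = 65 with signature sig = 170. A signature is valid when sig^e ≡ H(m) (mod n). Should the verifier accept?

Squares mod 203: sig^1≡170, sig^2≡74, sig^4≡198, sig^8≡25
13 = 8 + 4 + 1, so sig^13 ≡ 25·198·170 ≡ 65 (mod 203)
Since 65 equals the digest 65, verification succeeds.

accept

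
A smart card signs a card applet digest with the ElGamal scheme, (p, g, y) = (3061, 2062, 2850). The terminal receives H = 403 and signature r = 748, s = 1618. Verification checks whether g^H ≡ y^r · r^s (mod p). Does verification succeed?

fails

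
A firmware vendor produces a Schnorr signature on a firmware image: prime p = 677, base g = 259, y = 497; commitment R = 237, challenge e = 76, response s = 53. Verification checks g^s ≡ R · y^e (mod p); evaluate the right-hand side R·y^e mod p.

660

Squares mod 677: 497^1≡497, 497^2≡581, 497^4≡415, 497^8≡267, 497^16≡204, 497^32≡319, 497^64≡211
76 = 64 + 8 + 4, so 497^76 ≡ 211·267·415 ≡ 337 (mod 677)
R · y^e ≡ 237·337 = 79869 ≡ 660 (mod 677)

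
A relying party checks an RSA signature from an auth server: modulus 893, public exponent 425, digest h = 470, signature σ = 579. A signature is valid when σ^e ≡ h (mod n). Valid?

Squares mod 893: σ^1≡579, σ^2≡366, σ^4≡6, σ^8≡36, σ^16≡403, σ^32≡776, σ^64≡294, σ^128≡708, σ^256≡291
425 = 256 + 128 + 32 + 8 + 1, so σ^425 ≡ 291·708·776·36·579 ≡ 5 (mod 893)
5 ≠ 470, so verification fails.

no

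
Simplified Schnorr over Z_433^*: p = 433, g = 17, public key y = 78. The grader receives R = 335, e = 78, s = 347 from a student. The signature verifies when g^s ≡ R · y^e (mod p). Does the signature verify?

g^s mod p:
17^2 = 289
17^4 ≡ 289^2 = 83521 ≡ 385
17^8 ≡ 385^2 = 148225 ≡ 139
17^16 ≡ 139^2 = 19321 ≡ 269
17^32 ≡ 269^2 = 72361 ≡ 50
17^64 ≡ 50^2 = 2500 ≡ 335
17^128 ≡ 335^2 = 112225 ≡ 78
17^256 ≡ 78^2 = 6084 ≡ 22
347 = 256 + 64 + 16 + 8 + 2 + 1, so 17^347 ≡ 22·335·269·139·289·17 ≡ 9 (mod 433)
R · y^e mod p:
78^2 = 6084 ≡ 22
78^4 ≡ 22^2 = 484 ≡ 51
78^8 ≡ 51^2 = 2601 ≡ 3
78^16 ≡ 3^2 = 9
78^32 ≡ 9^2 = 81
78^64 ≡ 81^2 = 6561 ≡ 66
78 = 64 + 8 + 4 + 2, so 78^78 ≡ 66·3·51·22 ≡ 27 (mod 433)
335·27 = 9045 ≡ 385 (mod 433)
9 ≠ 385; the check fails.

does not verify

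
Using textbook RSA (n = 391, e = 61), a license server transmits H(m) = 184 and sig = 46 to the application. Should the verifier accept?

sig^2 ≡ 46^2 = 2116 ≡ 161
sig^4 ≡ 161^2 = 25921 ≡ 115
sig^8 ≡ 115^2 = 13225 ≡ 322
sig^16 ≡ 322^2 = 103684 ≡ 69
sig^32 ≡ 69^2 = 4761 ≡ 69
61 = 32 + 16 + 8 + 4 + 1, so sig^61 ≡ 69·69·322·115·46 ≡ 184 (mod 391)
184 = H(m), so the signature checks out.

accept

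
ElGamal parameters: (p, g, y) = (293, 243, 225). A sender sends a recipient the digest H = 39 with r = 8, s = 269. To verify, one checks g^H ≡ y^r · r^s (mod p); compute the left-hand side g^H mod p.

208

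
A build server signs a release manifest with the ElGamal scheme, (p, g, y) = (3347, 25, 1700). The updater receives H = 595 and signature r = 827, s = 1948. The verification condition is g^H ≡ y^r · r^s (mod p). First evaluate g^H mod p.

2040

25^2 = 625
25^4 ≡ 625^2 = 390625 ≡ 2373
25^8 ≡ 2373^2 = 5631129 ≡ 1475
25^16 ≡ 1475^2 = 2175625 ≡ 75
25^32 ≡ 75^2 = 5625 ≡ 2278
25^64 ≡ 2278^2 = 5189284 ≡ 1434
25^128 ≡ 1434^2 = 2056356 ≡ 1298
25^256 ≡ 1298^2 = 1684804 ≡ 1263
25^512 ≡ 1263^2 = 1595169 ≡ 1997
595 = 512 + 64 + 16 + 2 + 1, so 25^595 ≡ 1997·1434·75·625·25 ≡ 2040 (mod 3347)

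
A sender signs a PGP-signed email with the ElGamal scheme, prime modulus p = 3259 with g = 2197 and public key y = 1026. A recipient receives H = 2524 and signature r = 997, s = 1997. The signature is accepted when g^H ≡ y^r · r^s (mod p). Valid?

Left side g^H mod p:
2197^2 = 4826809 ≡ 230
2197^4 ≡ 230^2 = 52900 ≡ 756
2197^8 ≡ 756^2 = 571536 ≡ 1211
2197^16 ≡ 1211^2 = 1466521 ≡ 3230
2197^32 ≡ 3230^2 = 10432900 ≡ 841
2197^64 ≡ 841^2 = 707281 ≡ 78
2197^128 ≡ 78^2 = 6084 ≡ 2825
2197^256 ≡ 2825^2 = 7980625 ≡ 2593
2197^512 ≡ 2593^2 = 6723649 ≡ 332
2197^1024 ≡ 332^2 = 110224 ≡ 2677
2197^2048 ≡ 2677^2 = 7166329 ≡ 3047
2524 = 2048 + 256 + 128 + 64 + 16 + 8 + 4, so 2197^2524 ≡ 3047·2593·2825·78·3230·1211·756 ≡ 1886 (mod 3259)
Right side y^r · r^s mod p:
1026^2 = 1052676 ≡ 19
1026^4 ≡ 19^2 = 361
1026^8 ≡ 361^2 = 130321 ≡ 3220
1026^16 ≡ 3220^2 = 10368400 ≡ 1521
1026^32 ≡ 1521^2 = 2313441 ≡ 2810
1026^64 ≡ 2810^2 = 7896100 ≡ 2802
1026^128 ≡ 2802^2 = 7851204 ≡ 273
1026^256 ≡ 273^2 = 74529 ≡ 2831
1026^512 ≡ 2831^2 = 8014561 ≡ 680
997 = 512 + 256 + 128 + 64 + 32 + 4 + 1, so 1026^997 ≡ 680·2831·273·2802·2810·361·1026 ≡ 2067 (mod 3259)
997^2 = 994009 ≡ 14
997^4 ≡ 14^2 = 196
997^8 ≡ 196^2 = 38416 ≡ 2567
997^16 ≡ 2567^2 = 6589489 ≡ 3050
997^32 ≡ 3050^2 = 9302500 ≡ 1314
997^64 ≡ 1314^2 = 1726596 ≡ 2585
997^128 ≡ 2585^2 = 6682225 ≡ 1275
997^256 ≡ 1275^2 = 1625625 ≡ 2643
997^512 ≡ 2643^2 = 6985449 ≡ 1412
997^1024 ≡ 1412^2 = 1993744 ≡ 2495
1997 = 1024 + 512 + 256 + 128 + 64 + 8 + 4 + 1, so 997^1997 ≡ 2495·1412·2643·1275·2585·2567·196·997 ≡ 1185 (mod 3259)
2067·1185 = 2449395 ≡ 1886 (mod 3259)
1886 ≡ 1886 (mod 3259), so the signature is genuine.

yes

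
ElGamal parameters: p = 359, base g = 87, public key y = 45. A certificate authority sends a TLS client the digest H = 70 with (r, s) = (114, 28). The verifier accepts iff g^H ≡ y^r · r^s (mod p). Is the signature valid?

valid

Left side g^H mod p:
87^2 = 7569 ≡ 30
87^4 ≡ 30^2 = 900 ≡ 182
87^8 ≡ 182^2 = 33124 ≡ 96
87^16 ≡ 96^2 = 9216 ≡ 241
87^32 ≡ 241^2 = 58081 ≡ 282
87^64 ≡ 282^2 = 79524 ≡ 185
70 = 64 + 4 + 2, so 87^70 ≡ 185·182·30 ≡ 233 (mod 359)
Right side y^r · r^s mod p:
45^2 = 2025 ≡ 230
45^4 ≡ 230^2 = 52900 ≡ 127
45^8 ≡ 127^2 = 16129 ≡ 333
45^16 ≡ 333^2 = 110889 ≡ 317
45^32 ≡ 317^2 = 100489 ≡ 328
45^64 ≡ 328^2 = 107584 ≡ 243
114 = 64 + 32 + 16 + 2, so 45^114 ≡ 243·328·317·230 ≡ 198 (mod 359)
114^2 = 12996 ≡ 72
114^4 ≡ 72^2 = 5184 ≡ 158
114^8 ≡ 158^2 = 24964 ≡ 193
114^16 ≡ 193^2 = 37249 ≡ 272
28 = 16 + 8 + 4, so 114^28 ≡ 272·193·158 ≡ 32 (mod 359)
198·32 = 6336 ≡ 233 (mod 359)
233 ≡ 233 (mod 359), so the signature is genuine.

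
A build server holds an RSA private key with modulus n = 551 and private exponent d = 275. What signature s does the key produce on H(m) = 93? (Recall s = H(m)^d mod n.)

(H(m))^2 ≡ 93^2 = 8649 ≡ 384
(H(m))^4 ≡ 384^2 = 147456 ≡ 339
(H(m))^8 ≡ 339^2 = 114921 ≡ 313
(H(m))^16 ≡ 313^2 = 97969 ≡ 442
(H(m))^32 ≡ 442^2 = 195364 ≡ 310
(H(m))^64 ≡ 310^2 = 96100 ≡ 226
(H(m))^128 ≡ 226^2 = 51076 ≡ 384
(H(m))^256 ≡ 384^2 = 147456 ≡ 339
275 = 256 + 16 + 2 + 1, so (H(m))^275 ≡ 339·442·384·93 ≡ 196 (mod 551)

196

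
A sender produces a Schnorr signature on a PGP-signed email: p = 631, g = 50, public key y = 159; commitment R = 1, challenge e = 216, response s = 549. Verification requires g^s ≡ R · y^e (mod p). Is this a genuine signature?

g^s mod p:
50^2 = 2500 ≡ 607
50^4 ≡ 607^2 = 368449 ≡ 576
50^8 ≡ 576^2 = 331776 ≡ 501
50^16 ≡ 501^2 = 251001 ≡ 494
50^32 ≡ 494^2 = 244036 ≡ 470
50^64 ≡ 470^2 = 220900 ≡ 50
50^128 ≡ 50^2 = 2500 ≡ 607
50^256 ≡ 607^2 = 368449 ≡ 576
50^512 ≡ 576^2 = 331776 ≡ 501
549 = 512 + 32 + 4 + 1, so 50^549 ≡ 501·470·576·50 ≡ 427 (mod 631)
R · y^e mod p:
159^2 = 25281 ≡ 41
159^4 ≡ 41^2 = 1681 ≡ 419
159^8 ≡ 419^2 = 175561 ≡ 143
159^16 ≡ 143^2 = 20449 ≡ 257
159^32 ≡ 257^2 = 66049 ≡ 425
159^64 ≡ 425^2 = 180625 ≡ 159
159^128 ≡ 159^2 = 25281 ≡ 41
216 = 128 + 64 + 16 + 8, so 159^216 ≡ 41·159·257·143 ≡ 427 (mod 631)
1·427 = 427 ≡ 427 (mod 631)
427 ≡ 427 (mod 631); signature holds.

genuine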